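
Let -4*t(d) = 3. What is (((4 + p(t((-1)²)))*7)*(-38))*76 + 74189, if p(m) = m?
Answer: 8487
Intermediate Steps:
t(d) = -¾ (t(d) = -¼*3 = -¾)
(((4 + p(t((-1)²)))*7)*(-38))*76 + 74189 = (((4 - ¾)*7)*(-38))*76 + 74189 = (((13/4)*7)*(-38))*76 + 74189 = ((91/4)*(-38))*76 + 74189 = -1729/2*76 + 74189 = -65702 + 74189 = 8487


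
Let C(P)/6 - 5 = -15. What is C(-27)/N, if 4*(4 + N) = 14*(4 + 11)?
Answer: -120/97 ≈ -1.2371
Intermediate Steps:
C(P) = -60 (C(P) = 30 + 6*(-15) = 30 - 90 = -60)
N = 97/2 (N = -4 + (14*(4 + 11))/4 = -4 + (14*15)/4 = -4 + (1/4)*210 = -4 + 105/2 = 97/2 ≈ 48.500)
C(-27)/N = -60/97/2 = -60*2/97 = -120/97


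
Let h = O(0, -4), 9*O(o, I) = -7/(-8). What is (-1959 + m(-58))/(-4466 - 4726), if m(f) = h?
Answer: 141041/661824 ≈ 0.21311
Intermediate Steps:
O(o, I) = 7/72 (O(o, I) = (-7/(-8))/9 = (-7*(-⅛))/9 = (⅑)*(7/8) = 7/72)
h = 7/72 ≈ 0.097222
m(f) = 7/72
(-1959 + m(-58))/(-4466 - 4726) = (-1959 + 7/72)/(-4466 - 4726) = -141041/72/(-9192) = -141041/72*(-1/9192) = 141041/661824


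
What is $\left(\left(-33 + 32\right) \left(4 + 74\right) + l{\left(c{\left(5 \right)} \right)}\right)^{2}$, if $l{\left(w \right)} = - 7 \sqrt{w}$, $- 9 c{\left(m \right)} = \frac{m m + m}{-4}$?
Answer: $\frac{36749}{6} + 182 \sqrt{30} \approx 7121.7$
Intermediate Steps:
$c{\left(m \right)} = \frac{m}{36} + \frac{m^{2}}{36}$ ($c{\left(m \right)} = - \frac{\left(m m + m\right) \frac{1}{-4}}{9} = - \frac{\left(m^{2} + m\right) \left(- \frac{1}{4}\right)}{9} = - \frac{\left(m + m^{2}\right) \left(- \frac{1}{4}\right)}{9} = - \frac{- \frac{m}{4} - \frac{m^{2}}{4}}{9} = \frac{m}{36} + \frac{m^{2}}{36}$)
$\left(\left(-33 + 32\right) \left(4 + 74\right) + l{\left(c{\left(5 \right)} \right)}\right)^{2} = \left(\left(-33 + 32\right) \left(4 + 74\right) - 7 \sqrt{\frac{1}{36} \cdot 5 \left(1 + 5\right)}\right)^{2} = \left(\left(-1\right) 78 - 7 \sqrt{\frac{1}{36} \cdot 5 \cdot 6}\right)^{2} = \left(-78 - 7 \sqrt{\frac{5}{6}}\right)^{2} = \left(-78 - 7 \frac{\sqrt{30}}{6}\right)^{2} = \left(-78 - \frac{7 \sqrt{30}}{6}\right)^{2}$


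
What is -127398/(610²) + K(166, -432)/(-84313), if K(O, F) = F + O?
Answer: -5321164487/15686433650 ≈ -0.33922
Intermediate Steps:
-127398/(610²) + K(166, -432)/(-84313) = -127398/(610²) + (-432 + 166)/(-84313) = -127398/372100 - 266*(-1/84313) = -127398*1/372100 + 266/84313 = -63699/186050 + 266/84313 = -5321164487/15686433650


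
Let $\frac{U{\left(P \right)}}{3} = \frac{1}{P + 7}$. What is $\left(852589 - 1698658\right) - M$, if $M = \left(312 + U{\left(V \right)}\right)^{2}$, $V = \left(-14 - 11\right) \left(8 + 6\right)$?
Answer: $- \frac{110990953950}{117649} \approx -9.4341 \cdot 10^{5}$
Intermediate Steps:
$V = -350$ ($V = \left(-25\right) 14 = -350$)
$U{\left(P \right)} = \frac{3}{7 + P}$ ($U{\left(P \right)} = \frac{3}{P + 7} = \frac{3}{7 + P}$)
$M = \frac{11451782169}{117649}$ ($M = \left(312 + \frac{3}{7 - 350}\right)^{2} = \left(312 + \frac{3}{-343}\right)^{2} = \left(312 + 3 \left(- \frac{1}{343}\right)\right)^{2} = \left(312 - \frac{3}{343}\right)^{2} = \left(\frac{107013}{343}\right)^{2} = \frac{11451782169}{117649} \approx 97339.0$)
$\left(852589 - 1698658\right) - M = \left(852589 - 1698658\right) - \frac{11451782169}{117649} = -846069 - \frac{11451782169}{117649} = - \frac{110990953950}{117649}$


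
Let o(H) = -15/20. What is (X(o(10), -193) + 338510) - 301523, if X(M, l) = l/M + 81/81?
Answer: 111736/3 ≈ 37245.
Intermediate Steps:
o(H) = -¾ (o(H) = -15*1/20 = -¾)
X(M, l) = 1 + l/M (X(M, l) = l/M + 81*(1/81) = l/M + 1 = 1 + l/M)
(X(o(10), -193) + 338510) - 301523 = ((-¾ - 193)/(-¾) + 338510) - 301523 = (-4/3*(-775/4) + 338510) - 301523 = (775/3 + 338510) - 301523 = 1016305/3 - 301523 = 111736/3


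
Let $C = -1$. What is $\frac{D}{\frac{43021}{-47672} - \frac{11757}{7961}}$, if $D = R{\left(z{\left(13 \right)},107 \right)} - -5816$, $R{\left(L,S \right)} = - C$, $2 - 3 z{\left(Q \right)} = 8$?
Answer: $- \frac{2207649179064}{902969885} \approx -2444.9$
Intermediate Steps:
$z{\left(Q \right)} = -2$ ($z{\left(Q \right)} = \frac{2}{3} - \frac{8}{3} = -2$)
$R{\left(L,S \right)} = 1$ ($R{\left(L,S \right)} = \left(-1\right) \left(-1\right) = 1$)
$D = 5817$ ($D = 1 - -5816 = 1 + 5816 = 5817$)
$\frac{D}{\frac{43021}{-47672} - \frac{11757}{7961}} = \frac{5817}{\frac{43021}{-47672} - \frac{11757}{7961}} = \frac{5817}{43021 \left(- \frac{1}{47672}\right) - \frac{11757}{7961}} = \frac{5817}{- \frac{43021}{47672} - \frac{11757}{7961}} = \frac{5817}{- \frac{902969885}{379516792}} = 5817 \left(- \frac{379516792}{902969885}\right) = - \frac{2207649179064}{902969885}$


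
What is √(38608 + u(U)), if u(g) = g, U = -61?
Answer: 3*√4283 ≈ 196.33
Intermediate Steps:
√(38608 + u(U)) = √(38608 - 61) = √38547 = 3*√4283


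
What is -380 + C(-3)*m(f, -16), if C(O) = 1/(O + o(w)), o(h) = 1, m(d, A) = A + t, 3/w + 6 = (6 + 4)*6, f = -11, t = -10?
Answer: -367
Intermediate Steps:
w = 1/18 (w = 3/(-6 + (6 + 4)*6) = 3/(-6 + 10*6) = 3/(-6 + 60) = 3/54 = 3*(1/54) = 1/18 ≈ 0.055556)
m(d, A) = -10 + A (m(d, A) = A - 10 = -10 + A)
C(O) = 1/(1 + O) (C(O) = 1/(O + 1) = 1/(1 + O))
-380 + C(-3)*m(f, -16) = -380 + (-10 - 16)/(1 - 3) = -380 - 26/(-2) = -380 - ½*(-26) = -380 + 13 = -367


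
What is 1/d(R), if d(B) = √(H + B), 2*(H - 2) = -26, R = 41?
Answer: √30/30 ≈ 0.18257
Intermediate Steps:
H = -11 (H = 2 + (½)*(-26) = 2 - 13 = -11)
d(B) = √(-11 + B)
1/d(R) = 1/(√(-11 + 41)) = 1/(√30) = √30/30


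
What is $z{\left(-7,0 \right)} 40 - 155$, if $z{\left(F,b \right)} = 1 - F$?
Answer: $165$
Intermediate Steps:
$z{\left(-7,0 \right)} 40 - 155 = \left(1 - -7\right) 40 - 155 = \left(1 + 7\right) 40 - 155 = 8 \cdot 40 - 155 = 320 - 155 = 165$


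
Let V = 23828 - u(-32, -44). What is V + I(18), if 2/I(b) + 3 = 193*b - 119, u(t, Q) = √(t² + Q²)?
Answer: 39935729/1676 - 4*√185 ≈ 23774.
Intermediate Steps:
u(t, Q) = √(Q² + t²)
I(b) = 2/(-122 + 193*b) (I(b) = 2/(-3 + (193*b - 119)) = 2/(-3 + (-119 + 193*b)) = 2/(-122 + 193*b))
V = 23828 - 4*√185 (V = 23828 - √((-44)² + (-32)²) = 23828 - √(1936 + 1024) = 23828 - √2960 = 23828 - 4*√185 ≈ 23774.)
V + I(18) = (23828 - 4*√185) + 2/(-122 + 193*18) = (23828 - 4*√185) + 2/(-122 + 3474) = (23828 - 4*√185) + 2/3352 = (23828 - 4*√185) + 2*(1/3352) = (23828 - 4*√185) + 1/1676 = 39935729/1676 - 4*√185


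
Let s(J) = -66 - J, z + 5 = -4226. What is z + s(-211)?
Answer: -4086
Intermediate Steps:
z = -4231 (z = -5 - 4226 = -4231)
z + s(-211) = -4231 + (-66 - 1*(-211)) = -4231 + (-66 + 211) = -4231 + 145 = -4086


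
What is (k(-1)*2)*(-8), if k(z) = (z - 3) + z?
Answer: 80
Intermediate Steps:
k(z) = -3 + 2*z (k(z) = (-3 + z) + z = -3 + 2*z)
(k(-1)*2)*(-8) = ((-3 + 2*(-1))*2)*(-8) = ((-3 - 2)*2)*(-8) = -5*2*(-8) = -10*(-8) = 80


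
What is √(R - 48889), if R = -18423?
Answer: 4*I*√4207 ≈ 259.45*I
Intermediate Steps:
√(R - 48889) = √(-18423 - 48889) = √(-67312) = 4*I*√4207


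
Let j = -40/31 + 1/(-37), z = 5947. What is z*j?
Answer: -8985917/1147 ≈ -7834.3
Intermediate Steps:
j = -1511/1147 (j = -40*1/31 + 1*(-1/37) = -40/31 - 1/37 = -1511/1147 ≈ -1.3174)
z*j = 5947*(-1511/1147) = -8985917/1147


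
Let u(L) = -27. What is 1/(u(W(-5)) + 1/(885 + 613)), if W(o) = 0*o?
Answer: -1498/40445 ≈ -0.037038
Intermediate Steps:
W(o) = 0
1/(u(W(-5)) + 1/(885 + 613)) = 1/(-27 + 1/(885 + 613)) = 1/(-27 + 1/1498) = 1/(-40445/1498) = -1498/40445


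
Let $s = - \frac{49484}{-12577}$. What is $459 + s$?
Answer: $\frac{5822327}{12577} \approx 462.93$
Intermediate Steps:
$s = \frac{49484}{12577}$ ($s = \left(-49484\right) \left(- \frac{1}{12577}\right) = \frac{49484}{12577} \approx 3.9345$)
$459 + s = 459 + \frac{49484}{12577} = \frac{5822327}{12577}$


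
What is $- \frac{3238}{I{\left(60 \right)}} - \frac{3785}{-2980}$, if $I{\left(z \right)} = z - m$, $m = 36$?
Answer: $- \frac{59740}{447} \approx -133.65$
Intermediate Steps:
$I{\left(z \right)} = -36 + z$ ($I{\left(z \right)} = z - 36 = -36 + z$)
$- \frac{3238}{I{\left(60 \right)}} - \frac{3785}{-2980} = - \frac{3238}{-36 + 60} - \frac{3785}{-2980} = - \frac{3238}{24} - - \frac{757}{596} = \left(-3238\right) \frac{1}{24} + \frac{757}{596} = - \frac{1619}{12} + \frac{757}{596} = - \frac{59740}{447}$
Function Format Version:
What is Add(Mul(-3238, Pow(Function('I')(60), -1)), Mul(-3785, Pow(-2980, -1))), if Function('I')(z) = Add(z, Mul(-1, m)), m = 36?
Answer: Rational(-59740, 447) ≈ -133.65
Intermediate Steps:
Function('I')(z) = Add(-36, z) (Function('I')(z) = Add(z, Mul(-1, 36)) = Add(z, -36) = Add(-36, z))
Add(Mul(-3238, Pow(Function('I')(60), -1)), Mul(-3785, Pow(-2980, -1))) = Add(Mul(-3238, Pow(Add(-36, 60), -1)), Mul(-3785, Pow(-2980, -1))) = Add(Mul(-3238, Pow(24, -1)), Mul(-3785, Rational(-1, 2980))) = Add(Mul(-3238, Rational(1, 24)), Rational(757, 596)) = Add(Rational(-1619, 12), Rational(757, 596)) = Rational(-59740, 447)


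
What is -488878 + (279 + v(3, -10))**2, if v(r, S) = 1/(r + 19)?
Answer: -198929631/484 ≈ -4.1101e+5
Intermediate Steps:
v(r, S) = 1/(19 + r)
-488878 + (279 + v(3, -10))**2 = -488878 + (279 + 1/(19 + 3))**2 = -488878 + (279 + 1/22)**2 = -488878 + (6139/22)**2 = -488878 + 37687321/484 = -198929631/484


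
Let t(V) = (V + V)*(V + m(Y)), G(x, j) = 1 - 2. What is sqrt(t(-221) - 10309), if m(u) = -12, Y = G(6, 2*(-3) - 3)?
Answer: sqrt(92677) ≈ 304.43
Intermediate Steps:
G(x, j) = -1
Y = -1
t(V) = 2*V*(-12 + V) (t(V) = (V + V)*(V - 12) = (2*V)*(-12 + V) = 2*V*(-12 + V))
sqrt(t(-221) - 10309) = sqrt(2*(-221)*(-12 - 221) - 10309) = sqrt(2*(-221)*(-233) - 10309) = sqrt(102986 - 10309) = sqrt(92677)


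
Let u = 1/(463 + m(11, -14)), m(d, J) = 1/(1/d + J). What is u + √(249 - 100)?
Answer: 153/70828 + √149 ≈ 12.209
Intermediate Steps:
m(d, J) = 1/(J + 1/d)
u = 153/70828 (u = 1/(463 + 11/(1 - 14*11)) = 1/(463 + 11/(1 - 154)) = 1/(463 + 11/(-153)) = 1/(463 + 11*(-1/153)) = 1/(463 - 11/153) = 1/(70828/153) = 153/70828 ≈ 0.0021602)
u + √(249 - 100) = 153/70828 + √(249 - 100) = 153/70828 + √149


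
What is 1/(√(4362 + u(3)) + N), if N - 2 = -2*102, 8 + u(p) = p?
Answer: -202/36447 - √4357/36447 ≈ -0.0073534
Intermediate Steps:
u(p) = -8 + p
N = -202 (N = 2 - 2*102 = 2 - 204 = -202)
1/(√(4362 + u(3)) + N) = 1/(√(4362 + (-8 + 3)) - 202) = 1/(√(4362 - 5) - 202) = 1/(√4357 - 202) = 1/(-202 + √4357)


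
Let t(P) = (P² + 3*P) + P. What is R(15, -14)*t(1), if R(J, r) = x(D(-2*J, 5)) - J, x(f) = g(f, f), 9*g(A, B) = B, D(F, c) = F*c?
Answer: -475/3 ≈ -158.33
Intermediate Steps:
g(A, B) = B/9
t(P) = P² + 4*P
x(f) = f/9
R(J, r) = -19*J/9 (R(J, r) = (-2*J*5)/9 - J = (-10*J)/9 - J = -10*J/9 - J = -19*J/9)
R(15, -14)*t(1) = (-19/9*15)*(1*(4 + 1)) = -95*5/3 = -95/3*5 = -475/3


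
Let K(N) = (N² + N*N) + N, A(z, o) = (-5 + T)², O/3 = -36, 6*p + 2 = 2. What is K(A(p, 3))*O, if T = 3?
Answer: -3888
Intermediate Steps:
p = 0 (p = -⅓ + (⅙)*2 = -⅓ + ⅓ = 0)
O = -108 (O = 3*(-36) = -108)
A(z, o) = 4 (A(z, o) = (-5 + 3)² = (-2)² = 4)
K(N) = N + 2*N² (K(N) = (N² + N²) + N = 2*N² + N = N + 2*N²)
K(A(p, 3))*O = (4*(1 + 2*4))*(-108) = (4*(1 + 8))*(-108) = (4*9)*(-108) = 36*(-108) = -3888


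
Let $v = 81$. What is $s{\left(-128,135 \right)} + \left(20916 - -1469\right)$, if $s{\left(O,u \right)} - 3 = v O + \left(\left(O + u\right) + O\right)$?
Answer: $11899$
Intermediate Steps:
$s{\left(O,u \right)} = 3 + u + 83 O$ ($s{\left(O,u \right)} = 3 + \left(81 O + \left(\left(O + u\right) + O\right)\right) = 3 + \left(81 O + \left(u + 2 O\right)\right) = 3 + \left(u + 83 O\right) = 3 + u + 83 O$)
$s{\left(-128,135 \right)} + \left(20916 - -1469\right) = \left(3 + 135 + 83 \left(-128\right)\right) + \left(20916 - -1469\right) = \left(3 + 135 - 10624\right) + \left(20916 + 1469\right) = -10486 + 22385 = 11899$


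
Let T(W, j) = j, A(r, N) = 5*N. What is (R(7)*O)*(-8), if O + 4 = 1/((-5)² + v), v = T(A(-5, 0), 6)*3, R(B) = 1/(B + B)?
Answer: 684/301 ≈ 2.2724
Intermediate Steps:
R(B) = 1/(2*B)
v = 18 (v = 6*3 = 18)
O = -171/43 (O = -4 + 1/((-5)² + 18) = -4 + 1/(25 + 18) = -4 + 1/43 = -171/43 ≈ -3.9767)
(R(7)*O)*(-8) = (((½)/7)*(-171/43))*(-8) = (((½)*(⅐))*(-171/43))*(-8) = ((1/14)*(-171/43))*(-8) = -171/602*(-8) = 684/301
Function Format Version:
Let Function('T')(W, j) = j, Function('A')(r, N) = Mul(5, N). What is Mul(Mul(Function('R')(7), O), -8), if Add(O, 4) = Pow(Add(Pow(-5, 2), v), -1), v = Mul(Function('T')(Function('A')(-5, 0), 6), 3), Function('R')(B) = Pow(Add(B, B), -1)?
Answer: Rational(684, 301) ≈ 2.2724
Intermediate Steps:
Function('R')(B) = Mul(Rational(1, 2), Pow(B, -1)) (Function('R')(B) = Pow(Mul(2, B), -1) = Mul(Rational(1, 2), Pow(B, -1)))
v = 18 (v = Mul(6, 3) = 18)
O = Rational(-171, 43) (O = Add(-4, Pow(Add(Pow(-5, 2), 18), -1)) = Add(-4, Pow(Add(25, 18), -1)) = Add(-4, Pow(43, -1)) = Add(-4, Rational(1, 43)) = Rational(-171, 43) ≈ -3.9767)
Mul(Mul(Function('R')(7), O), -8) = Mul(Mul(Mul(Rational(1, 2), Pow(7, -1)), Rational(-171, 43)), -8) = Mul(Mul(Mul(Rational(1, 2), Rational(1, 7)), Rational(-171, 43)), -8) = Mul(Mul(Rational(1, 14), Rational(-171, 43)), -8) = Mul(Rational(-171, 602), -8) = Rational(684, 301)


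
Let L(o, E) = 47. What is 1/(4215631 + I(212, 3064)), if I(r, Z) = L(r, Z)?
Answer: 1/4215678 ≈ 2.3721e-7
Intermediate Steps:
I(r, Z) = 47
1/(4215631 + I(212, 3064)) = 1/(4215631 + 47) = 1/4215678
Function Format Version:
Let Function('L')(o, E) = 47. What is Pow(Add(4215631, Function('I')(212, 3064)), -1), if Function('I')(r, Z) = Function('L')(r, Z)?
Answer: Rational(1, 4215678) ≈ 2.3721e-7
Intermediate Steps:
Function('I')(r, Z) = 47
Pow(Add(4215631, Function('I')(212, 3064)), -1) = Pow(Add(4215631, 47), -1) = Pow(4215678, -1) = Rational(1, 4215678)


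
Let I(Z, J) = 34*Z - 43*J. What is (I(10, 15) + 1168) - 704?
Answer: 159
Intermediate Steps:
I(Z, J) = -43*J + 34*Z
(I(10, 15) + 1168) - 704 = ((-43*15 + 34*10) + 1168) - 704 = ((-645 + 340) + 1168) - 704 = (-305 + 1168) - 704 = 863 - 704 = 159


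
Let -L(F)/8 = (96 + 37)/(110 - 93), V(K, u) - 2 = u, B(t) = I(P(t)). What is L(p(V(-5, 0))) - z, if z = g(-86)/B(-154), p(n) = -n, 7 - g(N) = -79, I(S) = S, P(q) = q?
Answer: -81197/1309 ≈ -62.030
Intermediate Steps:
B(t) = t
V(K, u) = 2 + u
g(N) = 86 (g(N) = 7 - 1*(-79) = 7 + 79 = 86)
L(F) = -1064/17 (L(F) = -8*(96 + 37)/(110 - 93) = -1064/17)
z = -43/77 (z = 86/(-154) = 86*(-1/154) = -43/77 ≈ -0.55844)
L(p(V(-5, 0))) - z = -1064/17 - 1*(-43/77) = -1064/17 + 43/77 = -81197/1309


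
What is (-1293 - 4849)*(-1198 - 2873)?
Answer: 25004082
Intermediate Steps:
(-1293 - 4849)*(-1198 - 2873) = -6142*(-4071) = 25004082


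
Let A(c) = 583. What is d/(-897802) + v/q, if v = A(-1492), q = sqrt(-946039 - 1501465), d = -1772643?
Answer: 1772643/897802 - 583*I*sqrt(152969)/611876 ≈ 1.9744 - 0.37265*I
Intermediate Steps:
q = 4*I*sqrt(152969) (q = sqrt(-2447504) = 4*I*sqrt(152969) ≈ 1564.4*I)
v = 583
d/(-897802) + v/q = -1772643/(-897802) + 583/((4*I*sqrt(152969))) = -1772643*(-1/897802) + 583*(-I*sqrt(152969)/611876) = 1772643/897802 - 583*I*sqrt(152969)/611876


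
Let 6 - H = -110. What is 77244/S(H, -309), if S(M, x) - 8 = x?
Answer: -77244/301 ≈ -256.62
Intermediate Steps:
H = 116 (H = 6 - 1*(-110) = 6 + 110 = 116)
S(M, x) = 8 + x
77244/S(H, -309) = 77244/(8 - 309) = 77244/(-301) = 77244*(-1/301) = -77244/301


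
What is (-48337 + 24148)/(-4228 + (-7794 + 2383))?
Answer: 8063/3213 ≈ 2.5095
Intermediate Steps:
(-48337 + 24148)/(-4228 + (-7794 + 2383)) = -24189/(-4228 - 5411) = -24189/(-9639) = -24189*(-1/9639) = 8063/3213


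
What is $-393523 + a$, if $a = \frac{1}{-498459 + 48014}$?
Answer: $- \frac{177260467736}{450445} \approx -3.9352 \cdot 10^{5}$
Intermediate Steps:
$a = - \frac{1}{450445}$ ($a = \frac{1}{-450445} = - \frac{1}{450445} \approx -2.22 \cdot 10^{-6}$)
$-393523 + a = -393523 - \frac{1}{450445} = - \frac{177260467736}{450445}$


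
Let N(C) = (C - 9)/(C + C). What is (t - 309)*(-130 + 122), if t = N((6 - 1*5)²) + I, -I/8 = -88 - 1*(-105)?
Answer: 3592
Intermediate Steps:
N(C) = (-9 + C)/(2*C) (N(C) = (-9 + C)/((2*C)) = (-9 + C)*(1/(2*C)) = (-9 + C)/(2*C))
I = -136 (I = -8*(-88 - 1*(-105)) = -8*(-88 + 105) = -8*17 = -136)
t = -140 (t = (-9 + (6 - 1*5)²)/(2*((6 - 1*5)²)) - 136 = (-9 + (6 - 5)²)/(2*((6 - 5)²)) - 136 = (-9 + 1²)/(2*(1²)) - 136 = (½)*(-9 + 1)/1 - 136 = (½)*1*(-8) - 136 = -4 - 136 = -140)
(t - 309)*(-130 + 122) = (-140 - 309)*(-130 + 122) = -449*(-8) = 3592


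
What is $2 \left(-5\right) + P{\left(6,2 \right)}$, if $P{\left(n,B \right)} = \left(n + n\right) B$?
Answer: $14$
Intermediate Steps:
$P{\left(n,B \right)} = 2 B n$ ($P{\left(n,B \right)} = 2 n B = 2 B n$)
$2 \left(-5\right) + P{\left(6,2 \right)} = 2 \left(-5\right) + 2 \cdot 2 \cdot 6 = -10 + 24 = 14$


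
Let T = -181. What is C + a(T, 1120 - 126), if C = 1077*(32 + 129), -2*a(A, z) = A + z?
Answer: 345981/2 ≈ 1.7299e+5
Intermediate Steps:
a(A, z) = -A/2 - z/2 (a(A, z) = -(A + z)/2 = -A/2 - z/2)
C = 173397 (C = 1077*161 = 173397)
C + a(T, 1120 - 126) = 173397 + (-½*(-181) - (1120 - 126)/2) = 173397 + (181/2 - ½*994) = 173397 + (181/2 - 497) = 173397 - 813/2 = 345981/2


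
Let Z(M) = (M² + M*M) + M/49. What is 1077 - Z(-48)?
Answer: -172971/49 ≈ -3530.0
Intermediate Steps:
Z(M) = 2*M² + M/49 (Z(M) = (M² + M²) + M*(1/49) = 2*M² + M/49)
1077 - Z(-48) = 1077 - (-48)*(1 + 98*(-48))/49 = 1077 - (-48)*(1 - 4704)/49 = 1077 - (-48)*(-4703)/49 = 1077 - 1*225744/49 = 1077 - 225744/49 = -172971/49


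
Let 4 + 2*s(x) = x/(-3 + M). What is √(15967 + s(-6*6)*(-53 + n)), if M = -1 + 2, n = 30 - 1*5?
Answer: √15771 ≈ 125.58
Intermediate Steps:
n = 25 (n = 30 - 5 = 25)
M = 1
s(x) = -2 - x/4 (s(x) = -2 + (x/(-3 + 1))/2 = -2 + (x/(-2))/2 = -2 + (x*(-½))/2 = -2 + (-x/2)/2 = -2 - x/4)
√(15967 + s(-6*6)*(-53 + n)) = √(15967 + (-2 - (-3)*6/2)*(-53 + 25)) = √(15967 + (-2 - ¼*(-36))*(-28)) = √(15967 + (-2 + 9)*(-28)) = √(15967 + 7*(-28)) = √(15967 - 196) = √15771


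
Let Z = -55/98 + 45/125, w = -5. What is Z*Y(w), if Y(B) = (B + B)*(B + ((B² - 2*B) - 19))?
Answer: 5423/245 ≈ 22.135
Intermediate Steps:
Y(B) = 2*B*(-19 + B² - B) (Y(B) = (2*B)*(B + (-19 + B² - 2*B)) = (2*B)*(-19 + B² - B) = 2*B*(-19 + B² - B))
Z = -493/2450 (Z = -55*1/98 + 45*(1/125) = -55/98 + 9/25 = -493/2450 ≈ -0.20122)
Z*Y(w) = -493*(-5)*(-19 + (-5)² - 1*(-5))/1225 = -493*(-5)*(-19 + 25 + 5)/1225 = -493*(-5)*11/1225 = -493/2450*(-110) = 5423/245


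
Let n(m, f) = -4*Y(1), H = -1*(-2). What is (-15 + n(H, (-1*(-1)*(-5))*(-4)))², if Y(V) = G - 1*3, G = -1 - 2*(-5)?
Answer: 1521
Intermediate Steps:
G = 9 (G = -1 + 10 = 9)
Y(V) = 6 (Y(V) = 9 - 1*3 = 9 - 3 = 6)
H = 2
n(m, f) = -24 (n(m, f) = -4*6 = -24)
(-15 + n(H, (-1*(-1)*(-5))*(-4)))² = (-15 - 24)² = (-39)² = 1521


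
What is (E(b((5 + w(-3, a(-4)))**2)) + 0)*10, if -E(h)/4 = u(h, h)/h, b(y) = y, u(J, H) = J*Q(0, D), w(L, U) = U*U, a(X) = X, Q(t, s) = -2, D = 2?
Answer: 80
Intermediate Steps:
w(L, U) = U**2
u(J, H) = -2*J (u(J, H) = J*(-2) = -2*J)
E(h) = 8 (E(h) = -4*(-2*h)/h = -4*(-2) = 8)
(E(b((5 + w(-3, a(-4)))**2)) + 0)*10 = (8 + 0)*10 = 8*10 = 80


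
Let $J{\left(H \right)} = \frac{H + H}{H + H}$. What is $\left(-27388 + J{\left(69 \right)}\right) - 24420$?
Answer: $-51807$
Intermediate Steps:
$J{\left(H \right)} = 1$ ($J{\left(H \right)} = \frac{2 H}{2 H} = 2 H \frac{1}{2 H} = 1$)
$\left(-27388 + J{\left(69 \right)}\right) - 24420 = \left(-27388 + 1\right) - 24420 = -27387 - 24420 = -51807$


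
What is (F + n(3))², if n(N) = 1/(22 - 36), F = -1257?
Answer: 309724801/196 ≈ 1.5802e+6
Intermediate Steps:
n(N) = -1/14 (n(N) = 1/(-14) = -1/14)
(F + n(3))² = (-1257 - 1/14)² = (-17599/14)² = 309724801/196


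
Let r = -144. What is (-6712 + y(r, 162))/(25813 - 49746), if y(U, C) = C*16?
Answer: 4120/23933 ≈ 0.17215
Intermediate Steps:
y(U, C) = 16*C
(-6712 + y(r, 162))/(25813 - 49746) = (-6712 + 16*162)/(25813 - 49746) = (-6712 + 2592)/(-23933) = -4120*(-1/23933) = 4120/23933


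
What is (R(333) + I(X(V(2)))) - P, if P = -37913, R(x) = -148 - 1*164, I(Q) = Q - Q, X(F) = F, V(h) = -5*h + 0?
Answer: 37601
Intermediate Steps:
V(h) = -5*h
I(Q) = 0
R(x) = -312 (R(x) = -148 - 164 = -312)
(R(333) + I(X(V(2)))) - P = (-312 + 0) - 1*(-37913) = -312 + 37913 = 37601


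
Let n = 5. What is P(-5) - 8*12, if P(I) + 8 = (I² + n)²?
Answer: 796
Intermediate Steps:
P(I) = -8 + (5 + I²)² (P(I) = -8 + (I² + 5)² = -8 + (5 + I²)²)
P(-5) - 8*12 = (-8 + (5 + (-5)²)²) - 8*12 = (-8 + (5 + 25)²) - 96 = (-8 + 30²) - 96 = (-8 + 900) - 96 = 892 - 96 = 796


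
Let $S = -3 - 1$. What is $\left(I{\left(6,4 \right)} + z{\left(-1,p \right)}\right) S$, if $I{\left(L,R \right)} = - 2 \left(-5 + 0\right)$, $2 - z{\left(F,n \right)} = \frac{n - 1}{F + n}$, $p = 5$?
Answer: $-44$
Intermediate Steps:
$z{\left(F,n \right)} = 2 - \frac{-1 + n}{F + n}$ ($z{\left(F,n \right)} = 2 - \frac{n - 1}{F + n} = 2 - \frac{-1 + n}{F + n}$)
$I{\left(L,R \right)} = 10$ ($I{\left(L,R \right)} = \left(-2\right) \left(-5\right) = 10$)
$S = -4$ ($S = -3 - 1 = -4$)
$\left(I{\left(6,4 \right)} + z{\left(-1,p \right)}\right) S = \left(10 + \frac{1 + 5 + 2 \left(-1\right)}{-1 + 5}\right) \left(-4\right) = \left(10 + \frac{1 + 5 - 2}{4}\right) \left(-4\right) = \left(10 + \frac{1}{4} \cdot 4\right) \left(-4\right) = \left(10 + 1\right) \left(-4\right) = 11 \left(-4\right) = -44$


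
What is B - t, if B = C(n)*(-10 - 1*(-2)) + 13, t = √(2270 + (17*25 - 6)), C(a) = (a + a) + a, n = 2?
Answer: -35 - √2689 ≈ -86.856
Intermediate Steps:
C(a) = 3*a (C(a) = 2*a + a = 3*a)
t = √2689 (t = √(2270 + (425 - 6)) = √(2270 + 419) = √2689 ≈ 51.856)
B = -35 (B = (3*2)*(-10 - 1*(-2)) + 13 = 6*(-10 + 2) + 13 = 6*(-8) + 13 = -48 + 13 = -35)
B - t = -35 - √2689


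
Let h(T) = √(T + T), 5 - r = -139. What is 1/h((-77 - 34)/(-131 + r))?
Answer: -I*√2886/222 ≈ -0.24199*I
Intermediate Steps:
r = 144 (r = 5 - 1*(-139) = 5 + 139 = 144)
h(T) = √2*√T (h(T) = √(2*T) = √2*√T)
1/h((-77 - 34)/(-131 + r)) = 1/(√2*√((-77 - 34)/(-131 + 144))) = 1/(√2*√(-111/13)) = 1/(√2*(I*√1443/13)) = 1/(I*√2886/13) = -I*√2886/222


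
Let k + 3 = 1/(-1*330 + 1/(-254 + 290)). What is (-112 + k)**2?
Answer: 1866286586641/141110641 ≈ 13226.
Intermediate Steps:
k = -35673/11879 (k = -3 + 1/(-1*330 + 1/(-254 + 290)) = -3 + 1/(-330 + 1/36) = -3 + 1/(-11879/36) = -3 - 36/11879 = -35673/11879 ≈ -3.0030)
(-112 + k)**2 = (-112 - 35673/11879)**2 = (-1366121/11879)**2 = 1866286586641/141110641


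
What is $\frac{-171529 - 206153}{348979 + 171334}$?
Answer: $- \frac{377682}{520313} \approx -0.72587$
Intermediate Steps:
$\frac{-171529 - 206153}{348979 + 171334} = \frac{-171529 + \left(-236630 + 30477\right)}{520313} = \left(-171529 - 206153\right) \frac{1}{520313} = \left(-377682\right) \frac{1}{520313} = - \frac{377682}{520313}$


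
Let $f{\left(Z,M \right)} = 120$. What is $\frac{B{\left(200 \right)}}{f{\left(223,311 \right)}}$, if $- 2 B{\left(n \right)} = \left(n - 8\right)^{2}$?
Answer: $- \frac{768}{5} \approx -153.6$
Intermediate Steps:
$B{\left(n \right)} = - \frac{\left(-8 + n\right)^{2}}{2}$ ($B{\left(n \right)} = - \frac{\left(n - 8\right)^{2}}{2} = - \frac{\left(-8 + n\right)^{2}}{2}$)
$\frac{B{\left(200 \right)}}{f{\left(223,311 \right)}} = \frac{\left(- \frac{1}{2}\right) \left(-8 + 200\right)^{2}}{120} = - \frac{192^{2}}{2} \cdot \frac{1}{120} = \left(- \frac{1}{2}\right) 36864 \cdot \frac{1}{120} = \left(-18432\right) \frac{1}{120} = - \frac{768}{5}$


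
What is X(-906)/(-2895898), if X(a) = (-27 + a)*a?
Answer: -422649/1447949 ≈ -0.29189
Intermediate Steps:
X(a) = a*(-27 + a)
X(-906)/(-2895898) = -906*(-27 - 906)/(-2895898) = -906*(-933)*(-1/2895898) = 845298*(-1/2895898) = -422649/1447949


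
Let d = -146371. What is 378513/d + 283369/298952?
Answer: -71680214477/43757903192 ≈ -1.6381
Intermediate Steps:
378513/d + 283369/298952 = 378513/(-146371) + 283369/298952 = 378513*(-1/146371) + 283369*(1/298952) = -378513/146371 + 283369/298952 = -71680214477/43757903192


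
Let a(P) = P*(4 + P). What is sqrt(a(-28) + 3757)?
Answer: sqrt(4429) ≈ 66.551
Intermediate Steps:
sqrt(a(-28) + 3757) = sqrt(-28*(4 - 28) + 3757) = sqrt(-28*(-24) + 3757) = sqrt(672 + 3757) = sqrt(4429)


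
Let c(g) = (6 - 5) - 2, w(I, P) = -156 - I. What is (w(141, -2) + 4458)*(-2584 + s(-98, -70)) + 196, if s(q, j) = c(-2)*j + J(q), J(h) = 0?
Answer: -10460558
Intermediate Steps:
c(g) = -1 (c(g) = 1 - 2 = -1)
s(q, j) = -j (s(q, j) = -j + 0 = -j)
(w(141, -2) + 4458)*(-2584 + s(-98, -70)) + 196 = ((-156 - 1*141) + 4458)*(-2584 - 1*(-70)) + 196 = ((-156 - 141) + 4458)*(-2584 + 70) + 196 = (-297 + 4458)*(-2514) + 196 = 4161*(-2514) + 196 = -10460754 + 196 = -10460558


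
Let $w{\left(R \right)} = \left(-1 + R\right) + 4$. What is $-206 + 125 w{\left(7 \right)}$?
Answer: $1044$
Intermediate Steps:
$w{\left(R \right)} = 3 + R$
$-206 + 125 w{\left(7 \right)} = -206 + 125 \left(3 + 7\right) = -206 + 125 \cdot 10 = -206 + 1250 = 1044$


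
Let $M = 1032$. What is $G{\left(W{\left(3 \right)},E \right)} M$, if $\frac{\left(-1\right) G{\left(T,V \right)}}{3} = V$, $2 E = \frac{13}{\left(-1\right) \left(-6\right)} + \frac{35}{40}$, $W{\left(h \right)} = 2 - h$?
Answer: $- \frac{9417}{2} \approx -4708.5$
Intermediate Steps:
$E = \frac{73}{48}$ ($E = \frac{\frac{13}{\left(-1\right) \left(-6\right)} + \frac{35}{40}}{2} = \frac{\frac{13}{6} + 35 \cdot \frac{1}{40}}{2} = \frac{13 \cdot \frac{1}{6} + \frac{7}{8}}{2} = \frac{\frac{13}{6} + \frac{7}{8}}{2} = \frac{1}{2} \cdot \frac{73}{24} = \frac{73}{48} \approx 1.5208$)
$G{\left(T,V \right)} = - 3 V$
$G{\left(W{\left(3 \right)},E \right)} M = \left(-3\right) \frac{73}{48} \cdot 1032 = \left(- \frac{73}{16}\right) 1032 = - \frac{9417}{2}$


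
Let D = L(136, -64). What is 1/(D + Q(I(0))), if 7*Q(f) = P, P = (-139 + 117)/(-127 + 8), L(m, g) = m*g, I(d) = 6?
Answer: -833/7250410 ≈ -0.00011489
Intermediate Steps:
L(m, g) = g*m
D = -8704 (D = -64*136 = -8704)
P = 22/119 (P = -22/(-119) = -22*(-1/119) = 22/119 ≈ 0.18487)
Q(f) = 22/833 (Q(f) = (⅐)*(22/119) = 22/833)
1/(D + Q(I(0))) = 1/(-8704 + 22/833) = 1/(-7250410/833) = -833/7250410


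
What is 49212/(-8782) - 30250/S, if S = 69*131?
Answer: -355241384/39690249 ≈ -8.9503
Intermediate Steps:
S = 9039
49212/(-8782) - 30250/S = 49212/(-8782) - 30250/9039 = 49212*(-1/8782) - 30250*1/9039 = -24606/4391 - 30250/9039 = -355241384/39690249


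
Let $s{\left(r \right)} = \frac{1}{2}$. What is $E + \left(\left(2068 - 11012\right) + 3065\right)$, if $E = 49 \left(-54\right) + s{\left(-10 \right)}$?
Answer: $- \frac{17049}{2} \approx -8524.5$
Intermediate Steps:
$s{\left(r \right)} = \frac{1}{2}$
$E = - \frac{5291}{2}$ ($E = 49 \left(-54\right) + \frac{1}{2} = -2646 + \frac{1}{2} = - \frac{5291}{2} \approx -2645.5$)
$E + \left(\left(2068 - 11012\right) + 3065\right) = - \frac{5291}{2} + \left(\left(2068 - 11012\right) + 3065\right) = - \frac{5291}{2} + \left(-8944 + 3065\right) = - \frac{5291}{2} - 5879 = - \frac{17049}{2}$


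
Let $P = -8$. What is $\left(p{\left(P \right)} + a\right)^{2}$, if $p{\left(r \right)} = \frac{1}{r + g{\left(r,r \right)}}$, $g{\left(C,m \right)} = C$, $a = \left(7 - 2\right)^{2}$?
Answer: $\frac{159201}{256} \approx 621.88$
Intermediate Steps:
$a = 25$ ($a = 5^{2} = 25$)
$p{\left(r \right)} = \frac{1}{2 r}$ ($p{\left(r \right)} = \frac{1}{r + r} = \frac{1}{2 r}$)
$\left(p{\left(P \right)} + a\right)^{2} = \left(\frac{1}{2 \left(-8\right)} + 25\right)^{2} = \left(\frac{1}{2} \left(- \frac{1}{8}\right) + 25\right)^{2} = \left(- \frac{1}{16} + 25\right)^{2} = \left(\frac{399}{16}\right)^{2} = \frac{159201}{256}$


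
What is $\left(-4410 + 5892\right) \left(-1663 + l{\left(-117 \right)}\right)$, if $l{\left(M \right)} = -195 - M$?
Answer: $-2580162$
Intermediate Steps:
$\left(-4410 + 5892\right) \left(-1663 + l{\left(-117 \right)}\right) = \left(-4410 + 5892\right) \left(-1663 - 78\right) = 1482 \left(-1663 + \left(-195 + 117\right)\right) = 1482 \left(-1663 - 78\right) = 1482 \left(-1741\right) = -2580162$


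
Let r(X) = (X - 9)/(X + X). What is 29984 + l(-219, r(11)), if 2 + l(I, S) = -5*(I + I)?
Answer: 32172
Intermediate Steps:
r(X) = (-9 + X)/(2*X) (r(X) = (-9 + X)/((2*X)) = (-9 + X)*(1/(2*X)) = (-9 + X)/(2*X))
l(I, S) = -2 - 10*I (l(I, S) = -2 - 5*(I + I) = -2 - 10*I)
29984 + l(-219, r(11)) = 29984 + (-2 - 10*(-219)) = 29984 + (-2 + 2190) = 29984 + 2188 = 32172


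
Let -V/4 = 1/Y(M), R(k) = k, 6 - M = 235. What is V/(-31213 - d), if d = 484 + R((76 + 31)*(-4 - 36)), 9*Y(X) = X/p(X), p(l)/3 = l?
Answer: 36/9139 ≈ 0.0039392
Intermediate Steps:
M = -229 (M = 6 - 1*235 = 6 - 235 = -229)
p(l) = 3*l
Y(X) = 1/27 (Y(X) = (X/((3*X)))/9 = (X*(1/(3*X)))/9 = (⅑)*(⅓) = 1/27)
d = -3796 (d = 484 + (76 + 31)*(-4 - 36) = 484 + 107*(-40) = 484 - 4280 = -3796)
V = -108 (V = -4/1/27 = -4*27 = -108)
V/(-31213 - d) = -108/(-31213 - 1*(-3796)) = -108/(-31213 + 3796) = -108/(-27417) = -108*(-1/27417) = 36/9139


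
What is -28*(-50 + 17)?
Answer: 924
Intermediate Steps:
-28*(-50 + 17) = -28*(-33) = 924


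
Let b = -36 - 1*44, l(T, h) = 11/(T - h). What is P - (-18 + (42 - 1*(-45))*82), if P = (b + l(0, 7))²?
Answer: -22643/49 ≈ -462.10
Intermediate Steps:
b = -80 (b = -36 - 44 = -80)
P = 326041/49 (P = (-80 + 11/(0 - 1*7))² = (-80 + 11/(0 - 7))² = (-80 + 11/(-7))² = (-80 + 11*(-⅐))² = (-80 - 11/7)² = (-571/7)² = 326041/49 ≈ 6653.9)
P - (-18 + (42 - 1*(-45))*82) = 326041/49 - (-18 + (42 - 1*(-45))*82) = 326041/49 - (-18 + (42 + 45)*82) = 326041/49 - (-18 + 87*82) = 326041/49 - (-18 + 7134) = 326041/49 - 1*7116 = 326041/49 - 7116 = -22643/49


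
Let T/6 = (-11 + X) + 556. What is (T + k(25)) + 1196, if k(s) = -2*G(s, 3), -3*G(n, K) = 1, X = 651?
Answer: 25118/3 ≈ 8372.7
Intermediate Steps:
G(n, K) = -1/3 (G(n, K) = -1/3*1 = -1/3)
k(s) = 2/3 (k(s) = -2*(-1/3) = 2/3)
T = 7176 (T = 6*((-11 + 651) + 556) = 6*(640 + 556) = 6*1196 = 7176)
(T + k(25)) + 1196 = (7176 + 2/3) + 1196 = 21530/3 + 1196 = 25118/3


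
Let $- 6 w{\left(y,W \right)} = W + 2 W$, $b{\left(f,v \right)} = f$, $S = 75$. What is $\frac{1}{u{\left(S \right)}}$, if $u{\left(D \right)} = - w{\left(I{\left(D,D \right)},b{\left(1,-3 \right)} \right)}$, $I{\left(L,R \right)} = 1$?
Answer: $2$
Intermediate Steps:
$w{\left(y,W \right)} = - \frac{W}{2}$ ($w{\left(y,W \right)} = - \frac{W + 2 W}{6} = - \frac{3 W}{6} = - \frac{W}{2}$)
$u{\left(D \right)} = \frac{1}{2}$ ($u{\left(D \right)} = - \frac{\left(-1\right) 1}{2} = \left(-1\right) \left(- \frac{1}{2}\right) = \frac{1}{2}$)
$\frac{1}{u{\left(S \right)}} = \frac{1}{\frac{1}{2}} = 2$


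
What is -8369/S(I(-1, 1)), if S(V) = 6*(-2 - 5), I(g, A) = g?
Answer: 8369/42 ≈ 199.26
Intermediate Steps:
S(V) = -42 (S(V) = 6*(-7) = -42)
-8369/S(I(-1, 1)) = -8369/(-42) = -8369*(-1/42) = 8369/42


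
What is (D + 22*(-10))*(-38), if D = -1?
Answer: 8398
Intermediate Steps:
(D + 22*(-10))*(-38) = (-1 + 22*(-10))*(-38) = (-1 - 220)*(-38) = -221*(-38) = 8398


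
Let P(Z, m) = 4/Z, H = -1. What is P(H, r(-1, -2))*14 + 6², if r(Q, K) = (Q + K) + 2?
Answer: -20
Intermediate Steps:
r(Q, K) = 2 + K + Q (r(Q, K) = (K + Q) + 2 = 2 + K + Q)
P(H, r(-1, -2))*14 + 6² = (4/(-1))*14 + 6² = (4*(-1))*14 + 36 = -4*14 + 36 = -56 + 36 = -20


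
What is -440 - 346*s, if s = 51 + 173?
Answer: -77944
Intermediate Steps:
s = 224
-440 - 346*s = -440 - 346*224 = -440 - 77504 = -77944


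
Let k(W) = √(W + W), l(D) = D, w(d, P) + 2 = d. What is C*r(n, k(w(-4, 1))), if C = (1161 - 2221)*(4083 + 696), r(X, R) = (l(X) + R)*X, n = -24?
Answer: -2917866240 + 243155520*I*√3 ≈ -2.9179e+9 + 4.2116e+8*I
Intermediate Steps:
w(d, P) = -2 + d
k(W) = √2*√W (k(W) = √(2*W) = √2*√W)
r(X, R) = X*(R + X) (r(X, R) = (X + R)*X = (R + X)*X = X*(R + X))
C = -5065740 (C = -1060*4779 = -5065740)
C*r(n, k(w(-4, 1))) = -(-121577760)*(√2*√(-2 - 4) - 24) = -(-121577760)*(√2*√(-6) - 24) = -(-121577760)*(√2*(I*√6) - 24) = -(-121577760)*(2*I*√3 - 24) = -(-121577760)*(-24 + 2*I*√3) = -5065740*(576 - 48*I*√3) = -2917866240 + 243155520*I*√3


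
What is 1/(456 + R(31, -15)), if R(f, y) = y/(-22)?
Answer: 22/10047 ≈ 0.0021897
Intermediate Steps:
R(f, y) = -y/22 (R(f, y) = y*(-1/22) = -y/22)
1/(456 + R(31, -15)) = 1/(456 - 1/22*(-15)) = 1/(456 + 15/22) = 1/(10047/22) = 22/10047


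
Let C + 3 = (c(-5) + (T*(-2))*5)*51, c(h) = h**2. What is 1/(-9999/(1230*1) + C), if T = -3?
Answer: 410/1145487 ≈ 0.00035793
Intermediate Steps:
C = 2802 (C = -3 + ((-5)**2 - 3*(-2)*5)*51 = -3 + (25 + 6*5)*51 = -3 + (25 + 30)*51 = -3 + 55*51 = -3 + 2805 = 2802)
1/(-9999/(1230*1) + C) = 1/(-9999/(1230*1) + 2802) = 1/(-9999/1230 + 2802) = 1/(-9999*1/1230 + 2802) = 1/(-3333/410 + 2802) = 1/(1145487/410) = 410/1145487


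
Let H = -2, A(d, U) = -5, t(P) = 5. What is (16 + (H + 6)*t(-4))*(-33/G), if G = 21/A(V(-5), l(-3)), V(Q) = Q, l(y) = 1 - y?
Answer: 1980/7 ≈ 282.86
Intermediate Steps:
G = -21/5 (G = 21/(-5) = 21*(-⅕) = -21/5 ≈ -4.2000)
(16 + (H + 6)*t(-4))*(-33/G) = (16 + (-2 + 6)*5)*(-33/(-21/5)) = (16 + 4*5)*(-33*(-5/21)) = (16 + 20)*(55/7) = 36*(55/7) = 1980/7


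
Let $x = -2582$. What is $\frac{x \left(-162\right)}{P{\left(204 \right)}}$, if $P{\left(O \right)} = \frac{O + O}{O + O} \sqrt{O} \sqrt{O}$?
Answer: $\frac{34857}{17} \approx 2050.4$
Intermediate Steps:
$P{\left(O \right)} = O$ ($P{\left(O \right)} = \frac{2 O}{2 O} \sqrt{O} \sqrt{O} = 2 O \frac{1}{2 O} \sqrt{O} \sqrt{O} = 1 \sqrt{O} \sqrt{O} = \sqrt{O} \sqrt{O} = O$)
$\frac{x \left(-162\right)}{P{\left(204 \right)}} = \frac{\left(-2582\right) \left(-162\right)}{204} = 418284 \cdot \frac{1}{204} = \frac{34857}{17}$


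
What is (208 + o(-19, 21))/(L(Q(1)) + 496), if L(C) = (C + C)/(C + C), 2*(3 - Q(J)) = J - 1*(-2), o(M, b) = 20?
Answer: 228/497 ≈ 0.45875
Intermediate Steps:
Q(J) = 2 - J/2 (Q(J) = 3 - (J - 1*(-2))/2 = 3 - (J + 2)/2 = 3 - (2 + J)/2 = 3 + (-1 - J/2) = 2 - J/2)
L(C) = 1 (L(C) = (2*C)/((2*C)) = (2*C)*(1/(2*C)) = 1)
(208 + o(-19, 21))/(L(Q(1)) + 496) = (208 + 20)/(1 + 496) = 228/497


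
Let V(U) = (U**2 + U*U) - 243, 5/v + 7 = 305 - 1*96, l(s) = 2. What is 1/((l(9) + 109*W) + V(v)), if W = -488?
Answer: -20402/1090140041 ≈ -1.8715e-5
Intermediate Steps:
v = 5/202 (v = 5/(-7 + (305 - 1*96)) = 5/(-7 + (305 - 96)) = 5/(-7 + 209) = 5/202 ≈ 0.024752)
V(U) = -243 + 2*U**2 (V(U) = (U**2 + U**2) - 243 = 2*U**2 - 243 = -243 + 2*U**2)
1/((l(9) + 109*W) + V(v)) = 1/((2 + 109*(-488)) + (-243 + 2*(5/202)**2)) = 1/((2 - 53192) + (-243 + 2*(25/40804))) = 1/(-53190 + (-243 + 25/20402)) = 1/(-53190 - 4957661/20402) = 1/(-1090140041/20402) = -20402/1090140041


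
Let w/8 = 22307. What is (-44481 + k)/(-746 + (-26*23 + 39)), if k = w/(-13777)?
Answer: 612993193/17978985 ≈ 34.095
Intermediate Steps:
w = 178456 (w = 8*22307 = 178456)
k = -178456/13777 (k = 178456/(-13777) = 178456*(-1/13777) = -178456/13777 ≈ -12.953)
(-44481 + k)/(-746 + (-26*23 + 39)) = (-44481 - 178456/13777)/(-746 + (-26*23 + 39)) = -612993193/(13777*(-746 + (-598 + 39))) = -612993193/(13777*(-746 - 559)) = -612993193/13777/(-1305) = -612993193/13777*(-1/1305) = 612993193/17978985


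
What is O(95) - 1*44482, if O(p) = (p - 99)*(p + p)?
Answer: -45242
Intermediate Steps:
O(p) = 2*p*(-99 + p) (O(p) = (-99 + p)*(2*p) = 2*p*(-99 + p))
O(95) - 1*44482 = 2*95*(-99 + 95) - 1*44482 = 2*95*(-4) - 44482 = -760 - 44482 = -45242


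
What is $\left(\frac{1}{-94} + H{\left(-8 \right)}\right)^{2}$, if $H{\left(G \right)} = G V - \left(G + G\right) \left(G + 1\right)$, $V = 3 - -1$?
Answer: $\frac{183250369}{8836} \approx 20739.0$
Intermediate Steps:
$V = 4$ ($V = 3 + 1 = 4$)
$H{\left(G \right)} = 4 G - 2 G \left(1 + G\right)$ ($H{\left(G \right)} = G 4 - \left(G + G\right) \left(G + 1\right) = 4 G - 2 G \left(1 + G\right)$)
$\left(\frac{1}{-94} + H{\left(-8 \right)}\right)^{2} = \left(\frac{1}{-94} + 2 \left(-8\right) \left(1 - -8\right)\right)^{2} = \left(- \frac{1}{94} + 2 \left(-8\right) \left(1 + 8\right)\right)^{2} = \left(- \frac{1}{94} + 2 \left(-8\right) 9\right)^{2} = \left(- \frac{1}{94} - 144\right)^{2} = \left(- \frac{13537}{94}\right)^{2} = \frac{183250369}{8836}$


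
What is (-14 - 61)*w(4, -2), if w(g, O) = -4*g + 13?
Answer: 225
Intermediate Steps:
w(g, O) = 13 - 4*g
(-14 - 61)*w(4, -2) = (-14 - 61)*(13 - 4*4) = -75*(13 - 16) = -75*(-3) = 225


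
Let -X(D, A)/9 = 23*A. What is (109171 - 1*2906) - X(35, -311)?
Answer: 41888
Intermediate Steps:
X(D, A) = -207*A
(109171 - 1*2906) - X(35, -311) = (109171 - 1*2906) - (-207)*(-311) = (109171 - 2906) - 1*64377 = 106265 - 64377 = 41888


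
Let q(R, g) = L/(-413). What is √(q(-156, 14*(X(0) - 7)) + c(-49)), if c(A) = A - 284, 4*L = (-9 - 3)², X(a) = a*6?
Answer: 3*I*√6312705/413 ≈ 18.251*I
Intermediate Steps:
X(a) = 6*a
L = 36 (L = (-9 - 3)²/4 = (¼)*(-12)² = (¼)*144 = 36)
c(A) = -284 + A
q(R, g) = -36/413 (q(R, g) = 36/(-413) = 36*(-1/413) = -36/413)
√(q(-156, 14*(X(0) - 7)) + c(-49)) = √(-36/413 + (-284 - 49)) = √(-36/413 - 333) = √(-137565/413) = 3*I*√6312705/413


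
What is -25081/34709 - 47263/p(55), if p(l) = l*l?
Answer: -1716321492/104994725 ≈ -16.347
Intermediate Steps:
p(l) = l²
-25081/34709 - 47263/p(55) = -25081/34709 - 47263/(55²) = -25081*1/34709 - 47263/3025 = -25081/34709 - 47263*1/3025 = -25081/34709 - 47263/3025 = -1716321492/104994725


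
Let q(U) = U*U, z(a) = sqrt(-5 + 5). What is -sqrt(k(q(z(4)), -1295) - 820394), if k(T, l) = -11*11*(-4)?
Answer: -I*sqrt(819910) ≈ -905.49*I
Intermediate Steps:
z(a) = 0 (z(a) = sqrt(0) = 0)
q(U) = U**2
k(T, l) = 484 (k(T, l) = -121*(-4) = 484)
-sqrt(k(q(z(4)), -1295) - 820394) = -sqrt(484 - 820394) = -sqrt(-819910) = -I*sqrt(819910)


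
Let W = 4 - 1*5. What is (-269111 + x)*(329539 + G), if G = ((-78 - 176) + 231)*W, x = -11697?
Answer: -92543646096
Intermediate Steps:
W = -1 (W = 4 - 5 = -1)
G = 23 (G = ((-78 - 176) + 231)*(-1) = (-254 + 231)*(-1) = -23*(-1) = 23)
(-269111 + x)*(329539 + G) = (-269111 - 11697)*(329539 + 23) = -280808*329562 = -92543646096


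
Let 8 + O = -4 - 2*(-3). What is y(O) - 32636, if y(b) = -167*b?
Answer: -31634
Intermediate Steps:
O = -6 (O = -8 + (-4 - 2*(-3)) = -8 + (-4 + 6) = -8 + 2 = -6)
y(O) - 32636 = -167*(-6) - 32636 = 1002 - 32636 = -31634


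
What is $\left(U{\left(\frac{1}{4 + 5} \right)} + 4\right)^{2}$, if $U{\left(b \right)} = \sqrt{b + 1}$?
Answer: $\frac{\left(12 + \sqrt{10}\right)^{2}}{9} \approx 25.544$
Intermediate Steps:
$U{\left(b \right)} = \sqrt{1 + b}$
$\left(U{\left(\frac{1}{4 + 5} \right)} + 4\right)^{2} = \left(\sqrt{1 + \frac{1}{4 + 5}} + 4\right)^{2} = \left(\sqrt{1 + \frac{1}{9}} + 4\right)^{2} = \left(\sqrt{\frac{10}{9}} + 4\right)^{2} = \left(\frac{\sqrt{10}}{3} + 4\right)^{2} = \left(4 + \frac{\sqrt{10}}{3}\right)^{2}$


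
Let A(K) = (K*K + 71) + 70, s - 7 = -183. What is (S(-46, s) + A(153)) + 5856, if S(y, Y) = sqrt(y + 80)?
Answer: 29406 + sqrt(34) ≈ 29412.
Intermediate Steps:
s = -176 (s = 7 - 183 = -176)
A(K) = 141 + K**2 (A(K) = (K**2 + 71) + 70 = (71 + K**2) + 70 = 141 + K**2)
S(y, Y) = sqrt(80 + y)
(S(-46, s) + A(153)) + 5856 = (sqrt(80 - 46) + (141 + 153**2)) + 5856 = (sqrt(34) + (141 + 23409)) + 5856 = (sqrt(34) + 23550) + 5856 = (23550 + sqrt(34)) + 5856 = 29406 + sqrt(34)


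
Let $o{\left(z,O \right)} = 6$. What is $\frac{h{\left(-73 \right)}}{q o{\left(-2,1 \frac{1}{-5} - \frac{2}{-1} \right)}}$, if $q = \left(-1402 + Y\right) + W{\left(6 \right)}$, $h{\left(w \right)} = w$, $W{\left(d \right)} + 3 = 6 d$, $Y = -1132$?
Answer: $\frac{73}{15006} \approx 0.0048647$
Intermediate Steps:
$W{\left(d \right)} = -3 + 6 d$
$q = -2501$ ($q = \left(-1402 - 1132\right) + \left(-3 + 6 \cdot 6\right) = -2534 + \left(-3 + 36\right) = -2534 + 33 = -2501$)
$\frac{h{\left(-73 \right)}}{q o{\left(-2,1 \frac{1}{-5} - \frac{2}{-1} \right)}} = - \frac{73}{\left(-2501\right) 6} = - \frac{73}{-15006} = \left(-73\right) \left(- \frac{1}{15006}\right) = \frac{73}{15006}$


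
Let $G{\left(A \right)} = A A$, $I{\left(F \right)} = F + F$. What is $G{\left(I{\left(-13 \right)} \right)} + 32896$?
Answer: $33572$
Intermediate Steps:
$I{\left(F \right)} = 2 F$
$G{\left(A \right)} = A^{2}$
$G{\left(I{\left(-13 \right)} \right)} + 32896 = \left(2 \left(-13\right)\right)^{2} + 32896 = \left(-26\right)^{2} + 32896 = 676 + 32896 = 33572$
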